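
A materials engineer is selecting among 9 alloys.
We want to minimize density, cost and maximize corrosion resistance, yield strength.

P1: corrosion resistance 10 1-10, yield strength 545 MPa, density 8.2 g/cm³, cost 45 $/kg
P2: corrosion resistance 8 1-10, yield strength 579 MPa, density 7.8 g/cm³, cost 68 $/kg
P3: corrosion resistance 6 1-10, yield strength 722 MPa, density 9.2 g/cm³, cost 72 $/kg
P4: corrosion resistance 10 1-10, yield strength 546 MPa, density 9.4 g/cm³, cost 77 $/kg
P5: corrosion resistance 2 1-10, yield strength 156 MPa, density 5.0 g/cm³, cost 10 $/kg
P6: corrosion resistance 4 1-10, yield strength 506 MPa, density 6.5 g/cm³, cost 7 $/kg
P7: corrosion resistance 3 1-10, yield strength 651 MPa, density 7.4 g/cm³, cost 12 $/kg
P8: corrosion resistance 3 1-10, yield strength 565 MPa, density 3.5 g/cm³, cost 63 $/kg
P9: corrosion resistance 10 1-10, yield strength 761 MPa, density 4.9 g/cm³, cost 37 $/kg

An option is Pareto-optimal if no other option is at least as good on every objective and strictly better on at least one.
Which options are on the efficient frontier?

P5, P6, P7, P8, P9

P1: dominated by P9 (corrosion resistance 10≥10, yield strength 761≥545, density 4.9≤8.2, cost 37≤45).
P2: dominated by P9 (corrosion resistance 10≥8, yield strength 761≥579, density 4.9≤7.8, cost 37≤68).
P3: dominated by P9 (corrosion resistance 10≥6, yield strength 761≥722, density 4.9≤9.2, cost 37≤72).
P4: dominated by P9 (corrosion resistance 10≥10, yield strength 761≥546, density 4.9≤9.4, cost 37≤77).
P5: not dominated.
P6: not dominated (best cost).
P7: not dominated.
P8: not dominated (best density).
P9: not dominated (best yield strength).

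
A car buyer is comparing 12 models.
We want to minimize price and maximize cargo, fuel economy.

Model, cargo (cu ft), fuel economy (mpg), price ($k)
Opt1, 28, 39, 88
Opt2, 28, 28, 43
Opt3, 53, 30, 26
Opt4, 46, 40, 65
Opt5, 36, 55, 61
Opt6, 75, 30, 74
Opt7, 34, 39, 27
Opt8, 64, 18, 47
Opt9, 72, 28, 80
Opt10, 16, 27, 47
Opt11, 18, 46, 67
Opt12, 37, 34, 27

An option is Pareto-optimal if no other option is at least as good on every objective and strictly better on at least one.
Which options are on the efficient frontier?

Opt3, Opt4, Opt5, Opt6, Opt7, Opt8, Opt12

Opt1: dominated by Opt4 (cargo 46≥28, fuel economy 40≥39, price 65≤88).
Opt2: dominated by Opt3 (cargo 53≥28, fuel economy 30≥28, price 26≤43).
Opt3: not dominated (best price).
Opt4: not dominated.
Opt5: not dominated (best fuel economy).
Opt6: not dominated (best cargo).
Opt7: not dominated.
Opt8: not dominated.
Opt9: dominated by Opt6 (cargo 75≥72, fuel economy 30≥28, price 74≤80).
Opt10: dominated by Opt2 (cargo 28≥16, fuel economy 28≥27, price 43≤47).
Opt11: dominated by Opt5 (cargo 36≥18, fuel economy 55≥46, price 61≤67).
Opt12: not dominated.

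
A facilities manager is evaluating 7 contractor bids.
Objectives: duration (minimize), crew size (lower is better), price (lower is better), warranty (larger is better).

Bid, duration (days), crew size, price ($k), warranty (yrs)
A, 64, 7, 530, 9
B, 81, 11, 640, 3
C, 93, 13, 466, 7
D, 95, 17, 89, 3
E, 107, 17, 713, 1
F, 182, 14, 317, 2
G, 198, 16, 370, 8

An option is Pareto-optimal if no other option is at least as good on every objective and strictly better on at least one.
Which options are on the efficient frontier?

A: not dominated (best duration).
B: dominated by A (duration 64≤81, crew size 7≤11, price 530≤640, warranty 9≥3).
C: not dominated.
D: not dominated (best price).
E: dominated by A (duration 64≤107, crew size 7≤17, price 530≤713, warranty 9≥1).
F: not dominated.
G: not dominated.

A, C, D, F, G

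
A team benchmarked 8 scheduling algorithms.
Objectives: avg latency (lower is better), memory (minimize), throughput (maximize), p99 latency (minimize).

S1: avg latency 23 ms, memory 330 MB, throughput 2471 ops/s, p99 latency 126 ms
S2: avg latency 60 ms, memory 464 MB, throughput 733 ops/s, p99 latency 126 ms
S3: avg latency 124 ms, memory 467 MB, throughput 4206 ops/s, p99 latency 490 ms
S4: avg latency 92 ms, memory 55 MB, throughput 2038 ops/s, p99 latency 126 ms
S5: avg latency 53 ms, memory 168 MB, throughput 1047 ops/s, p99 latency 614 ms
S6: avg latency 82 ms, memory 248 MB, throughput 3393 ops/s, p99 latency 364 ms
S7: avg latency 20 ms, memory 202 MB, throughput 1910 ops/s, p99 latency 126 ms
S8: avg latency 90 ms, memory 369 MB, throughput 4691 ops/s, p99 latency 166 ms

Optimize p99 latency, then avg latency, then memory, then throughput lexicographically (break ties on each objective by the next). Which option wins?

First minimize p99 latency: best is 126, kept {S1, S2, S4, S7}.
Then minimize avg latency: best is 20, kept {S7}.

S7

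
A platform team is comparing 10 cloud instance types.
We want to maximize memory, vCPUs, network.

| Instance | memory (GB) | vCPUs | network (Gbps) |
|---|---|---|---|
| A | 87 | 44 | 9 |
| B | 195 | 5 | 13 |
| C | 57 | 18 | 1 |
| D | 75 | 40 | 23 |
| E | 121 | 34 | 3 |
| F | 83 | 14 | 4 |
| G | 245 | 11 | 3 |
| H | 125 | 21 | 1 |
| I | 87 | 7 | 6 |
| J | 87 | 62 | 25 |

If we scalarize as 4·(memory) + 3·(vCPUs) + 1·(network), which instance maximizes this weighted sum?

A: 4·87 + 3·44 + 1·9 = 489
B: 4·195 + 3·5 + 1·13 = 808
C: 4·57 + 3·18 + 1·1 = 283
D: 4·75 + 3·40 + 1·23 = 443
E: 4·121 + 3·34 + 1·3 = 589
F: 4·83 + 3·14 + 1·4 = 378
G: 4·245 + 3·11 + 1·3 = 1016
H: 4·125 + 3·21 + 1·1 = 564
I: 4·87 + 3·7 + 1·6 = 375
J: 4·87 + 3·62 + 1·25 = 559
Highest: G at 1016.

G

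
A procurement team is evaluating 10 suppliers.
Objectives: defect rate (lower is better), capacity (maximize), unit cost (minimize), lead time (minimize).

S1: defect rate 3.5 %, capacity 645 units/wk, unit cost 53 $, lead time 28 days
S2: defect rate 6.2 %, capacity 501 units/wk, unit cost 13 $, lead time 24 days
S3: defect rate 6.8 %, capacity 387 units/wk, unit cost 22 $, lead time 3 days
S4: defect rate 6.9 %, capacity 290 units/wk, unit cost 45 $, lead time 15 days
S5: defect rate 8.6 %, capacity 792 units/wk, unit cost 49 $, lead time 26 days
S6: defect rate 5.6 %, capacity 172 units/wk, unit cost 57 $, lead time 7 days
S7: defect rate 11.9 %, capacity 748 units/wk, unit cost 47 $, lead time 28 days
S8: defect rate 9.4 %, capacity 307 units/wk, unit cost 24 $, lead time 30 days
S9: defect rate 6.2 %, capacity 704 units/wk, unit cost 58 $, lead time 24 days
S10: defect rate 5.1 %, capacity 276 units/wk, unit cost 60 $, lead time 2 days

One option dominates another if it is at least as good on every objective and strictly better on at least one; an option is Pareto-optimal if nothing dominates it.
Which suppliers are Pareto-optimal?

S1: not dominated (best defect rate).
S2: not dominated (best unit cost).
S3: not dominated.
S4: dominated by S3 (defect rate 6.8≤6.9, capacity 387≥290, unit cost 22≤45, lead time 3≤15).
S5: not dominated (best capacity).
S6: not dominated.
S7: not dominated.
S8: dominated by S2 (defect rate 6.2≤9.4, capacity 501≥307, unit cost 13≤24, lead time 24≤30).
S9: not dominated.
S10: not dominated (best lead time).

S1, S2, S3, S5, S6, S7, S9, S10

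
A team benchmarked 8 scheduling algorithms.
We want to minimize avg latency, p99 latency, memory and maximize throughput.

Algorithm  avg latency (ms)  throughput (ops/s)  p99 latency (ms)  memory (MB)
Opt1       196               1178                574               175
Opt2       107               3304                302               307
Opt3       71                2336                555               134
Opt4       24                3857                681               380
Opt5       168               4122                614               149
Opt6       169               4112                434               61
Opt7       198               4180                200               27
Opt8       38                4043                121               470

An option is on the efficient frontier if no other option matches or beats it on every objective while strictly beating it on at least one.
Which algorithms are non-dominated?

Opt2, Opt3, Opt4, Opt5, Opt6, Opt7, Opt8

Opt1: dominated by Opt3 (avg latency 71≤196, throughput 2336≥1178, p99 latency 555≤574, memory 134≤175).
Opt2: not dominated.
Opt3: not dominated.
Opt4: not dominated (best avg latency).
Opt5: not dominated.
Opt6: not dominated.
Opt7: not dominated (best throughput).
Opt8: not dominated (best p99 latency).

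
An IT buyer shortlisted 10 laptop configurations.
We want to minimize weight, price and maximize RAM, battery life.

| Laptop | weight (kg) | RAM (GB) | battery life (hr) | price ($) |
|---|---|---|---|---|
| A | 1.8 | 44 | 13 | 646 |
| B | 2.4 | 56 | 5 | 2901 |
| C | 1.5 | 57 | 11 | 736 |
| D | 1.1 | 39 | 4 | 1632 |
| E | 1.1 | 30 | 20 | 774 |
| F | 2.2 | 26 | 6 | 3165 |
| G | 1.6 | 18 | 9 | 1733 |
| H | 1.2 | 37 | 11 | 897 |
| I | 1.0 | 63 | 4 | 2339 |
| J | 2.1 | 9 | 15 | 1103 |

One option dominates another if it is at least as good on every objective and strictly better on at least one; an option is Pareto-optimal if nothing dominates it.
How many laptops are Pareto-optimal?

6

A: not dominated (best price).
B: dominated by C (weight 1.5≤2.4, RAM 57≥56, battery life 11≥5, price 736≤2901).
C: not dominated.
D: not dominated.
E: not dominated (best battery life).
F: dominated by A (weight 1.8≤2.2, RAM 44≥26, battery life 13≥6, price 646≤3165).
G: dominated by C (weight 1.5≤1.6, RAM 57≥18, battery life 11≥9, price 736≤1733).
H: not dominated.
I: not dominated (best weight).
J: dominated by E (weight 1.1≤2.1, RAM 30≥9, battery life 20≥15, price 774≤1103).
Pareto-optimal: A, C, D, E, H, I → 6.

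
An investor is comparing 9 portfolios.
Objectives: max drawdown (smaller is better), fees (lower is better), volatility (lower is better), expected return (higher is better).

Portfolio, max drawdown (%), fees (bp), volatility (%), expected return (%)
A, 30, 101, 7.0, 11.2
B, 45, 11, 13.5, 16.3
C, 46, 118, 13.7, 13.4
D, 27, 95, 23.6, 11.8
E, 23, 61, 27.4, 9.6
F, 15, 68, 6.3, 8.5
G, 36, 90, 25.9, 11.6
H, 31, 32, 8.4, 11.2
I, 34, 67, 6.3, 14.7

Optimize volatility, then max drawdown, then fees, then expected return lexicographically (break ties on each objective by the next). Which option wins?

F

First minimize volatility: best is 6.3, kept {F, I}.
Then minimize max drawdown: best is 15, kept {F}.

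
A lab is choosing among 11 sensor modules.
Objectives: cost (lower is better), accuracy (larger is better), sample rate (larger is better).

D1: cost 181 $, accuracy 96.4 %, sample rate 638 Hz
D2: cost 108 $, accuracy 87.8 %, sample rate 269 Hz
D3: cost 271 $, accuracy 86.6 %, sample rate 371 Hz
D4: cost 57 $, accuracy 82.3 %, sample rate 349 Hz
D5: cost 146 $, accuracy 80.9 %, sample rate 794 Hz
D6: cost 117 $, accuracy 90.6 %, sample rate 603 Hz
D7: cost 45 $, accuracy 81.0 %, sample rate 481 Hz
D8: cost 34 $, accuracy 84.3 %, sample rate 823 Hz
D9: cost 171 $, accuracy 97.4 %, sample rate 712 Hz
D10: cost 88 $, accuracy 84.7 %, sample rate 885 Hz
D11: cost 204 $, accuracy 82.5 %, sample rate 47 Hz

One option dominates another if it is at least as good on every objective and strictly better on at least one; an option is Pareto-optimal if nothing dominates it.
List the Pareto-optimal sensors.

D1: dominated by D9 (cost 171≤181, accuracy 97.4≥96.4, sample rate 712≥638).
D2: not dominated.
D3: dominated by D1 (cost 181≤271, accuracy 96.4≥86.6, sample rate 638≥371).
D4: dominated by D8 (cost 34≤57, accuracy 84.3≥82.3, sample rate 823≥349).
D5: dominated by D8 (cost 34≤146, accuracy 84.3≥80.9, sample rate 823≥794).
D6: not dominated.
D7: dominated by D8 (cost 34≤45, accuracy 84.3≥81.0, sample rate 823≥481).
D8: not dominated (best cost).
D9: not dominated (best accuracy).
D10: not dominated (best sample rate).
D11: dominated by D1 (cost 181≤204, accuracy 96.4≥82.5, sample rate 638≥47).

D2, D6, D8, D9, D10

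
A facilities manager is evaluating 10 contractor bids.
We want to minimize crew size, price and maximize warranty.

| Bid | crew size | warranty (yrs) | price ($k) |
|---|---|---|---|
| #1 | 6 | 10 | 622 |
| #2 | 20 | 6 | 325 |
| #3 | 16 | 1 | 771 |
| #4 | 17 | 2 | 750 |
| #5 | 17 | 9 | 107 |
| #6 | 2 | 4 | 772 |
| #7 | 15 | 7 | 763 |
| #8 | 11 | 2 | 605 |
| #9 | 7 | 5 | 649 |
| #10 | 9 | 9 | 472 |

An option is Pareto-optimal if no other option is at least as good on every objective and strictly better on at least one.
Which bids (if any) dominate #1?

none

#2: worse on crew size (20 vs 6).
#3: worse on crew size (16 vs 6).
#4: worse on crew size (17 vs 6).
#5: worse on crew size (17 vs 6).
#6: worse on warranty (4 vs 10).
#7: worse on crew size (15 vs 6).
#8: worse on crew size (11 vs 6).
#9: worse on crew size (7 vs 6).
#10: worse on crew size (9 vs 6).
No option dominates #1.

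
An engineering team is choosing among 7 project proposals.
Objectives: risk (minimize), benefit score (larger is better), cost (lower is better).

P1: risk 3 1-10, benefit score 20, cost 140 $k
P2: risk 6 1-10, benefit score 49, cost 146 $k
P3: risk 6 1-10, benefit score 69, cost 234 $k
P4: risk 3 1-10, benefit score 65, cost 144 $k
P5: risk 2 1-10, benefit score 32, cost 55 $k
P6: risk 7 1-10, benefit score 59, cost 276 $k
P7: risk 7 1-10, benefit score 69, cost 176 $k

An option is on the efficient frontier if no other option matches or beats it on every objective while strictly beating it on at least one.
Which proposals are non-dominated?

P3, P4, P5, P7

P1: dominated by P5 (risk 2≤3, benefit score 32≥20, cost 55≤140).
P2: dominated by P4 (risk 3≤6, benefit score 65≥49, cost 144≤146).
P3: not dominated.
P4: not dominated.
P5: not dominated (best risk).
P6: dominated by P3 (risk 6≤7, benefit score 69≥59, cost 234≤276).
P7: not dominated.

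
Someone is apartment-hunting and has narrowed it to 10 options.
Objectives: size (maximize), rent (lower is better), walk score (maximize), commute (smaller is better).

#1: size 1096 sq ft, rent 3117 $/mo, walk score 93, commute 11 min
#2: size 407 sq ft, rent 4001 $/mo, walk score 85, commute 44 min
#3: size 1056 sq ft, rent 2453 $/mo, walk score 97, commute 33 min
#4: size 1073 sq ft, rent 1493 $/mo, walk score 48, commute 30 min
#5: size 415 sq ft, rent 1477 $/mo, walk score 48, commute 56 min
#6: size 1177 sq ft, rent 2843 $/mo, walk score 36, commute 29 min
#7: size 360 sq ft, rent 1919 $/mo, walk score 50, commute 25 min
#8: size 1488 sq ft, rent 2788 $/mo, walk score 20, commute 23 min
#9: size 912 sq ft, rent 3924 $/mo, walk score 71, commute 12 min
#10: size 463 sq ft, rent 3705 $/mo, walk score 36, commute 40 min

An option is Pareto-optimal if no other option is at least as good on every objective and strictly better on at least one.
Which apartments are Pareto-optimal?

#1, #3, #4, #5, #6, #7, #8

#1: not dominated (best commute).
#2: dominated by #1 (size 1096≥407, rent 3117≤4001, walk score 93≥85, commute 11≤44).
#3: not dominated (best walk score).
#4: not dominated.
#5: not dominated (best rent).
#6: not dominated.
#7: not dominated.
#8: not dominated (best size).
#9: dominated by #1 (size 1096≥912, rent 3117≤3924, walk score 93≥71, commute 11≤12).
#10: dominated by #1 (size 1096≥463, rent 3117≤3705, walk score 93≥36, commute 11≤40).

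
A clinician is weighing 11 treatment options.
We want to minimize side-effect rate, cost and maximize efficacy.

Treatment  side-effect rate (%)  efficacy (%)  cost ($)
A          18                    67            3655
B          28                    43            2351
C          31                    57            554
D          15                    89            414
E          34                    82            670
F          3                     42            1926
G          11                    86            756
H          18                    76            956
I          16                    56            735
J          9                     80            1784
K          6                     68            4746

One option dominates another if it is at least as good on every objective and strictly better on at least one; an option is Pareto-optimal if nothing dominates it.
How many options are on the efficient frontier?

A: dominated by D (side-effect rate 15≤18, efficacy 89≥67, cost 414≤3655).
B: dominated by D (side-effect rate 15≤28, efficacy 89≥43, cost 414≤2351).
C: dominated by D (side-effect rate 15≤31, efficacy 89≥57, cost 414≤554).
D: not dominated (best efficacy).
E: dominated by D (side-effect rate 15≤34, efficacy 89≥82, cost 414≤670).
F: not dominated (best side-effect rate).
G: not dominated.
H: dominated by D (side-effect rate 15≤18, efficacy 89≥76, cost 414≤956).
I: dominated by D (side-effect rate 15≤16, efficacy 89≥56, cost 414≤735).
J: not dominated.
K: not dominated.
Pareto-optimal: D, F, G, J, K → 5.

5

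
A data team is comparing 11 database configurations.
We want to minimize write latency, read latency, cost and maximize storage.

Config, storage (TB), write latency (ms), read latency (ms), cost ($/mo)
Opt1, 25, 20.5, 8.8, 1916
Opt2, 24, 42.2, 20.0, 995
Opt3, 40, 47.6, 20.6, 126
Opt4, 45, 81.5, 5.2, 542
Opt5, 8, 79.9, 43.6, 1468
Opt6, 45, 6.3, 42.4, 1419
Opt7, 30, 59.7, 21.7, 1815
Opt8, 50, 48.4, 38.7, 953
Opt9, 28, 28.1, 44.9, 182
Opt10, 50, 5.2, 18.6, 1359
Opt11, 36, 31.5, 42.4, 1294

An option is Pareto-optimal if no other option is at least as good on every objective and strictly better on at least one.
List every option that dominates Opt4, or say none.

Opt1: worse on storage (25 vs 45).
Opt2: worse on storage (24 vs 45).
Opt3: worse on storage (40 vs 45).
Opt5: worse on storage (8 vs 45).
Opt6: worse on read latency (42.4 vs 5.2).
Opt7: worse on storage (30 vs 45).
Opt8: worse on read latency (38.7 vs 5.2).
Opt9: worse on storage (28 vs 45).
Opt10: worse on read latency (18.6 vs 5.2).
Opt11: worse on storage (36 vs 45).
No option dominates Opt4.

none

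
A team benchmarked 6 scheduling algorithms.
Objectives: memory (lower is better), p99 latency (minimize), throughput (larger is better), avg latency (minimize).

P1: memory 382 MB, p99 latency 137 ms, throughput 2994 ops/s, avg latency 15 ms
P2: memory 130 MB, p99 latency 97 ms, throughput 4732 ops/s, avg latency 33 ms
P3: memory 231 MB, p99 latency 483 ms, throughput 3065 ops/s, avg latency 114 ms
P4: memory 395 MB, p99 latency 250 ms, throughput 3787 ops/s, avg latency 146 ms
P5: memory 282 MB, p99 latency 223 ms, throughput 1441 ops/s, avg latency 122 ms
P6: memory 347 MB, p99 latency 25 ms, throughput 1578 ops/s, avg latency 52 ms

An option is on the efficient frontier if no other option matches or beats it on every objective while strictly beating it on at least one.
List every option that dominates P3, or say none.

P2: memory 130≤231, p99 latency 97≤483, throughput 4732≥3065, avg latency 33≤114 — dominates P3.
Others (P1, P4, P5, P6) are each worse than P3 on at least one objective.

P2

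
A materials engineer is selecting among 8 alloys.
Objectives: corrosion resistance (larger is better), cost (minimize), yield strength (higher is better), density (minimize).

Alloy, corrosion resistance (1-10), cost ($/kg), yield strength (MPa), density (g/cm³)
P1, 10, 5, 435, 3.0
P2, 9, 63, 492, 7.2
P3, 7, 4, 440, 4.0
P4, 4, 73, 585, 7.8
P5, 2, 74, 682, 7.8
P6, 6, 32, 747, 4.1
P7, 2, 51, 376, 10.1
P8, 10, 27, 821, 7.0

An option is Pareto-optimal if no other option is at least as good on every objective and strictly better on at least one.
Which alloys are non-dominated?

P1: not dominated (best density).
P2: dominated by P8 (corrosion resistance 10≥9, cost 27≤63, yield strength 821≥492, density 7.0≤7.2).
P3: not dominated (best cost).
P4: dominated by P6 (corrosion resistance 6≥4, cost 32≤73, yield strength 747≥585, density 4.1≤7.8).
P5: dominated by P6 (corrosion resistance 6≥2, cost 32≤74, yield strength 747≥682, density 4.1≤7.8).
P6: not dominated.
P7: dominated by P1 (corrosion resistance 10≥2, cost 5≤51, yield strength 435≥376, density 3.0≤10.1).
P8: not dominated (best yield strength).

P1, P3, P6, P8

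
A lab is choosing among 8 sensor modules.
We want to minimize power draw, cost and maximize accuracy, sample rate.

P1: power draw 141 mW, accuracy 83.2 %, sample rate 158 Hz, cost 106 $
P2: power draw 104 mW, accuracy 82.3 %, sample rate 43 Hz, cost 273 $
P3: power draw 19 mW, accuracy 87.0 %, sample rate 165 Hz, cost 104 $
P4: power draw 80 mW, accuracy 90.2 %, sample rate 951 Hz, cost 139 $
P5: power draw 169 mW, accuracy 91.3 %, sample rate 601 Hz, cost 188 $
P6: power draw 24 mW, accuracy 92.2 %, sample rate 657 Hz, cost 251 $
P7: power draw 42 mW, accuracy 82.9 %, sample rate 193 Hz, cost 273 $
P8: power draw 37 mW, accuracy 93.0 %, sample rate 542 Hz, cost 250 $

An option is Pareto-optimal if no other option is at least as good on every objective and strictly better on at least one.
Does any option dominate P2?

P3 vs P2: power draw 19≤104, accuracy 87.0≥82.3, sample rate 165≥43, cost 104≤273 — P3 is at least as good on every objective and strictly better on at least one, so P3 dominates P2.

Yes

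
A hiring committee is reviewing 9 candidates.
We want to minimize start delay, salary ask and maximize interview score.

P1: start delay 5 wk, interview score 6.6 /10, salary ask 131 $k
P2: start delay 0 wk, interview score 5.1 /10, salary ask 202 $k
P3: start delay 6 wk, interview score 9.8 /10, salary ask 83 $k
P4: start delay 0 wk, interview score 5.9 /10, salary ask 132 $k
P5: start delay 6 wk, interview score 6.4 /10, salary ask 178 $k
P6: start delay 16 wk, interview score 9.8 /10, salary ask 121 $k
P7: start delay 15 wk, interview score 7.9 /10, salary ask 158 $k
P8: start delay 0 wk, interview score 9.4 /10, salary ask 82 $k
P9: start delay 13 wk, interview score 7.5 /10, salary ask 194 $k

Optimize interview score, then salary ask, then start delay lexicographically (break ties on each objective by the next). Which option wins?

P3

First maximize interview score: best is 9.8, kept {P3, P6}.
Then minimize salary ask: best is 83, kept {P3}.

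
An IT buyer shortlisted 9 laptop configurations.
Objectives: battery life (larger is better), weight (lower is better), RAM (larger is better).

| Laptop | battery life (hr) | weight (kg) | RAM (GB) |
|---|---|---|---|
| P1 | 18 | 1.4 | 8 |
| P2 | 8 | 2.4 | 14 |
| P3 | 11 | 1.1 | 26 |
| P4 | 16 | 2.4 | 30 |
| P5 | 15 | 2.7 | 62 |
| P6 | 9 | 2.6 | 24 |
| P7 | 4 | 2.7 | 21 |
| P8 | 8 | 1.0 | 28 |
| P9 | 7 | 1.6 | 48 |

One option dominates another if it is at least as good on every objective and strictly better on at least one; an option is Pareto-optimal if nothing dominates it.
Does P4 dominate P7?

P4 vs P7: battery life 16≥4, weight 2.4≤2.7, RAM 30≥21 — P4 is at least as good on every objective with at least one strict improvement.

Yes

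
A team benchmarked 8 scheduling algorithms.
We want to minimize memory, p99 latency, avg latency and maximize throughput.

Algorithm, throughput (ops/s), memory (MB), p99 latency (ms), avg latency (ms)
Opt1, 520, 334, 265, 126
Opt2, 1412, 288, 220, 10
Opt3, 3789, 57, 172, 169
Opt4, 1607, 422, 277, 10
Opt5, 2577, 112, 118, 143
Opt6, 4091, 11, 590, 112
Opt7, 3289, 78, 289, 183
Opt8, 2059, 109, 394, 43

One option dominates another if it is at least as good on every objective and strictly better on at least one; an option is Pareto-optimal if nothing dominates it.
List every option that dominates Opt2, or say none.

none

Opt1: worse on throughput (520 vs 1412).
Opt3: worse on avg latency (169 vs 10).
Opt4: worse on memory (422 vs 288).
Opt5: worse on avg latency (143 vs 10).
Opt6: worse on p99 latency (590 vs 220).
Opt7: worse on p99 latency (289 vs 220).
Opt8: worse on p99 latency (394 vs 220).
No option dominates Opt2.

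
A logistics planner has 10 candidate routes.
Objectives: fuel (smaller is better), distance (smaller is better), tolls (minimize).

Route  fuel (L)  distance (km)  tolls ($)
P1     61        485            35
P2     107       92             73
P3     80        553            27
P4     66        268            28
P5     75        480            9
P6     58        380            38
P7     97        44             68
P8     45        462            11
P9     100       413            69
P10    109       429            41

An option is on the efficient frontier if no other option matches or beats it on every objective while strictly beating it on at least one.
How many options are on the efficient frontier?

P1: dominated by P8 (fuel 45≤61, distance 462≤485, tolls 11≤35).
P2: dominated by P7 (fuel 97≤107, distance 44≤92, tolls 68≤73).
P3: dominated by P5 (fuel 75≤80, distance 480≤553, tolls 9≤27).
P4: not dominated.
P5: not dominated (best tolls).
P6: not dominated.
P7: not dominated (best distance).
P8: not dominated (best fuel).
P9: dominated by P4 (fuel 66≤100, distance 268≤413, tolls 28≤69).
P10: dominated by P4 (fuel 66≤109, distance 268≤429, tolls 28≤41).
Pareto-optimal: P4, P5, P6, P7, P8 → 5.

5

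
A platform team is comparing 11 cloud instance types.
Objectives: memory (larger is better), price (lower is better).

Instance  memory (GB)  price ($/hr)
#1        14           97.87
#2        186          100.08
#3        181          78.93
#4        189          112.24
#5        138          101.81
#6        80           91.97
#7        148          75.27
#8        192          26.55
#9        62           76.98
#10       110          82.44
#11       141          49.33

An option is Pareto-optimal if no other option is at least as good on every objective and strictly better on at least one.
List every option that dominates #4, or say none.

#8: memory 192≥189, price 26.55≤112.24 — dominates #4.
Others (#1, #2, #3, #5, #6, #7, #9, #10, #11) are each worse than #4 on at least one objective.

#8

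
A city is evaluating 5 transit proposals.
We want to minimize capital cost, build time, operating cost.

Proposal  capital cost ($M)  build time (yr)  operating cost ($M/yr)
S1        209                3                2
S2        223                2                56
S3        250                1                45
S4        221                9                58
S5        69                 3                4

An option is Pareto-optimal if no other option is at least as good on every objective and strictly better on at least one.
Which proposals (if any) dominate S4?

S1: capital cost 209≤221, build time 3≤9, operating cost 2≤58 — dominates S4.
S5: capital cost 69≤221, build time 3≤9, operating cost 4≤58 — dominates S4.
Others (S2, S3) are each worse than S4 on at least one objective.

S1, S5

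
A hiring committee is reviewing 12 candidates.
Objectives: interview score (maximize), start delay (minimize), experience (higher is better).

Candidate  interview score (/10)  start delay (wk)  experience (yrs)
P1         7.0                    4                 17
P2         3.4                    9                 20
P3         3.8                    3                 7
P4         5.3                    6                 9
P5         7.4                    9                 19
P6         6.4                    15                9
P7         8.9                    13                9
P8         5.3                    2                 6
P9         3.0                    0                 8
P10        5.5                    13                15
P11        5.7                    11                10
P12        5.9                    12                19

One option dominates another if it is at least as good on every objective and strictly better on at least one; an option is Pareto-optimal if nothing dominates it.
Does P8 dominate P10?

P8 vs P10: P8 is worse on interview score (5.3 vs 5.5), so it does not dominate P10.

No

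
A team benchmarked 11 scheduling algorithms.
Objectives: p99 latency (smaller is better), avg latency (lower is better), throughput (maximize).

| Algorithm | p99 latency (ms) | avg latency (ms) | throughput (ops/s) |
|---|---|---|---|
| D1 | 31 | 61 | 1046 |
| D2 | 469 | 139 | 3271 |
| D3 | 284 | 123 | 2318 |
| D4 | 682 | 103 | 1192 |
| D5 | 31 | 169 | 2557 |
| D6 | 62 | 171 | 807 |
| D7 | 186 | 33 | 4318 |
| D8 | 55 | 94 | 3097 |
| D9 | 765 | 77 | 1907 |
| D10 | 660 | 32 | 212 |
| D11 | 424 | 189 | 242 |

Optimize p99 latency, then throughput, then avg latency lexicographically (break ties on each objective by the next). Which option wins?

D5

First minimize p99 latency: best is 31, kept {D1, D5}.
Then maximize throughput: best is 2557, kept {D5}.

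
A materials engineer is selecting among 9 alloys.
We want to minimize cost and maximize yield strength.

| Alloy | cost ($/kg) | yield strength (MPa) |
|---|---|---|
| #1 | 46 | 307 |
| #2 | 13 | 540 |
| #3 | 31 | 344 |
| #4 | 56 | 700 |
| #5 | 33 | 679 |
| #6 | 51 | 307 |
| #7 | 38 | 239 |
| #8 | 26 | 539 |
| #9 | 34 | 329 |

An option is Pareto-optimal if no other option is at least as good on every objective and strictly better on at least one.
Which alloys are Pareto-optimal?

#2, #4, #5

#1: dominated by #2 (cost 13≤46, yield strength 540≥307).
#2: not dominated (best cost).
#3: dominated by #2 (cost 13≤31, yield strength 540≥344).
#4: not dominated (best yield strength).
#5: not dominated.
#6: dominated by #1 (cost 46≤51, yield strength 307≥307).
#7: dominated by #2 (cost 13≤38, yield strength 540≥239).
#8: dominated by #2 (cost 13≤26, yield strength 540≥539).
#9: dominated by #2 (cost 13≤34, yield strength 540≥329).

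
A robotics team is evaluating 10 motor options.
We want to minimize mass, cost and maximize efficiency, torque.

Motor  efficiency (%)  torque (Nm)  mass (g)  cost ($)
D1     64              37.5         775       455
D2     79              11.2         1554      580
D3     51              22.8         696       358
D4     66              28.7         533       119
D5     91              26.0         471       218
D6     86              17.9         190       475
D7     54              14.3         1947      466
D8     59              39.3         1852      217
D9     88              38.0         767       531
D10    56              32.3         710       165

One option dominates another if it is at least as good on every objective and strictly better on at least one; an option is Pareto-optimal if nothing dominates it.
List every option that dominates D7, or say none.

D1: efficiency 64≥54, torque 37.5≥14.3, mass 775≤1947, cost 455≤466 — dominates D7.
D4: efficiency 66≥54, torque 28.7≥14.3, mass 533≤1947, cost 119≤466 — dominates D7.
D5: efficiency 91≥54, torque 26.0≥14.3, mass 471≤1947, cost 218≤466 — dominates D7.
D8: efficiency 59≥54, torque 39.3≥14.3, mass 1852≤1947, cost 217≤466 — dominates D7.
D10: efficiency 56≥54, torque 32.3≥14.3, mass 710≤1947, cost 165≤466 — dominates D7.
Others (D2, D3, D6, D9) are each worse than D7 on at least one objective.

D1, D4, D5, D8, D10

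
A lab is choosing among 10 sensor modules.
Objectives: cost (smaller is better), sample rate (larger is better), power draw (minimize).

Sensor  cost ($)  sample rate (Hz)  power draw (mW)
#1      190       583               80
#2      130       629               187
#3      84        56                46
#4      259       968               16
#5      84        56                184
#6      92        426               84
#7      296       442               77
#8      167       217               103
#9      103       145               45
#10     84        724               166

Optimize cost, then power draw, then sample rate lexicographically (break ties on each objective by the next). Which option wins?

First minimize cost: best is 84, kept {#3, #5, #10}.
Then minimize power draw: best is 46, kept {#3}.

#3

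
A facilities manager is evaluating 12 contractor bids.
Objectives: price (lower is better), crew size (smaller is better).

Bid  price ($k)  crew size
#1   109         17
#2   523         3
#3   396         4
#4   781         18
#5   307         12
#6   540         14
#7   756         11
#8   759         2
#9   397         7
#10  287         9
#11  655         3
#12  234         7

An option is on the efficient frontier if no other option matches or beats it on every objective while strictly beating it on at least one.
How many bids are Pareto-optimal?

#1: not dominated (best price).
#2: not dominated.
#3: not dominated.
#4: dominated by #1 (price 109≤781, crew size 17≤18).
#5: dominated by #10 (price 287≤307, crew size 9≤12).
#6: dominated by #2 (price 523≤540, crew size 3≤14).
#7: dominated by #2 (price 523≤756, crew size 3≤11).
#8: not dominated (best crew size).
#9: dominated by #3 (price 396≤397, crew size 4≤7).
#10: dominated by #12 (price 234≤287, crew size 7≤9).
#11: dominated by #2 (price 523≤655, crew size 3≤3).
#12: not dominated.
Pareto-optimal: #1, #2, #3, #8, #12 → 5.

5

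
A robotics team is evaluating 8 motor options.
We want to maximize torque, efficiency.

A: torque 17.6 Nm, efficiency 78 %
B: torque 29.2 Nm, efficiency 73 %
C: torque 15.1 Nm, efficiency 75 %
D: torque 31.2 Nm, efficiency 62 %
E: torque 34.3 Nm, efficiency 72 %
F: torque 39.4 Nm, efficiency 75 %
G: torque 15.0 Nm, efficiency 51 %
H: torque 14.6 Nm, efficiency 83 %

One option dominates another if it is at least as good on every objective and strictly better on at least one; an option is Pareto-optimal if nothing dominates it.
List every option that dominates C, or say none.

A: torque 17.6≥15.1, efficiency 78≥75 — dominates C.
F: torque 39.4≥15.1, efficiency 75≥75 — dominates C.
Others (B, D, E, G, H) are each worse than C on at least one objective.

A, F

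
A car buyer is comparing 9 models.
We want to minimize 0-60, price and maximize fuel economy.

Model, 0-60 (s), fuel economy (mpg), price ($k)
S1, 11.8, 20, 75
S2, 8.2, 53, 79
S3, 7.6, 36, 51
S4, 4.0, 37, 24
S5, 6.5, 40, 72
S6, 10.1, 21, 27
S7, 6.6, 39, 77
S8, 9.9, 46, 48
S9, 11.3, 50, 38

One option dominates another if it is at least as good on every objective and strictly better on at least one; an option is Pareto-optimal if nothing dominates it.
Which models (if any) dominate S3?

S4

S4: 0-60 4.0≤7.6, fuel economy 37≥36, price 24≤51 — dominates S3.
Others (S1, S2, S5, S6, S7, S8, S9) are each worse than S3 on at least one objective.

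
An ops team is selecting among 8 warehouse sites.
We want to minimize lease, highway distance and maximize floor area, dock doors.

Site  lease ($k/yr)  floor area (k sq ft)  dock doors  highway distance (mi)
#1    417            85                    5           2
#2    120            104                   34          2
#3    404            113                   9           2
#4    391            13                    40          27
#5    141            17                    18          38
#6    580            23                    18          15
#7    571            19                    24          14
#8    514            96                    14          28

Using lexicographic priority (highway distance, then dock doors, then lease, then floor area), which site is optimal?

First minimize highway distance: best is 2, kept {#1, #2, #3}.
Then maximize dock doors: best is 34, kept {#2}.

#2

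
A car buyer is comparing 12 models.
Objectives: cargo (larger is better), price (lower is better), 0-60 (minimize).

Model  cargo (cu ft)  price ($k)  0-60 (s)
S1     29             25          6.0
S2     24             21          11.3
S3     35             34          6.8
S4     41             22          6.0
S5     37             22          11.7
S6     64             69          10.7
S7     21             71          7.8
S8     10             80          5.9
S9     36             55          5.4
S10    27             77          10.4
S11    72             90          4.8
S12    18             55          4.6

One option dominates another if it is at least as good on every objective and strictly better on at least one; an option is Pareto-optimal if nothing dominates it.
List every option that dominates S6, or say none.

S1: worse on cargo (29 vs 64).
S2: worse on cargo (24 vs 64).
S3: worse on cargo (35 vs 64).
S4: worse on cargo (41 vs 64).
S5: worse on cargo (37 vs 64).
S7: worse on cargo (21 vs 64).
S8: worse on cargo (10 vs 64).
S9: worse on cargo (36 vs 64).
S10: worse on cargo (27 vs 64).
S11: worse on price (90 vs 69).
S12: worse on cargo (18 vs 64).
No option dominates S6.

none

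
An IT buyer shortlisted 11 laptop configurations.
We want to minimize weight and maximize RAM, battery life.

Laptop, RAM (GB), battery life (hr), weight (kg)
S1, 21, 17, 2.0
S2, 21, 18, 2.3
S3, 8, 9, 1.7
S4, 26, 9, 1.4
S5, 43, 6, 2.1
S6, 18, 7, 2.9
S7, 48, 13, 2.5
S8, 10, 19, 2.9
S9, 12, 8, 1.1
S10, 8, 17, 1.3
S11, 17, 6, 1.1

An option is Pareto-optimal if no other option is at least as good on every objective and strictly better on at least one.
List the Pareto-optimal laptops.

S1, S2, S4, S5, S7, S8, S9, S10, S11

S1: not dominated.
S2: not dominated.
S3: dominated by S4 (RAM 26≥8, battery life 9≥9, weight 1.4≤1.7).
S4: not dominated.
S5: not dominated.
S6: dominated by S1 (RAM 21≥18, battery life 17≥7, weight 2.0≤2.9).
S7: not dominated (best RAM).
S8: not dominated (best battery life).
S9: not dominated.
S10: not dominated.
S11: not dominated.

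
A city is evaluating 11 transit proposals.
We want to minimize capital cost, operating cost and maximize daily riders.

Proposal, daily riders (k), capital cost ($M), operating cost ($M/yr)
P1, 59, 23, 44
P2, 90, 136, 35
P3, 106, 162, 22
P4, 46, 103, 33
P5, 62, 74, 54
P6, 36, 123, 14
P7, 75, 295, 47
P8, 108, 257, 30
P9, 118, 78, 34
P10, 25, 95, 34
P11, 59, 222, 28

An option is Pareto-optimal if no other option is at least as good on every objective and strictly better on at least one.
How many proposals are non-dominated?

7

P1: not dominated (best capital cost).
P2: dominated by P9 (daily riders 118≥90, capital cost 78≤136, operating cost 34≤35).
P3: not dominated.
P4: not dominated.
P5: not dominated.
P6: not dominated (best operating cost).
P7: dominated by P2 (daily riders 90≥75, capital cost 136≤295, operating cost 35≤47).
P8: not dominated.
P9: not dominated (best daily riders).
P10: dominated by P9 (daily riders 118≥25, capital cost 78≤95, operating cost 34≤34).
P11: dominated by P3 (daily riders 106≥59, capital cost 162≤222, operating cost 22≤28).
Pareto-optimal: P1, P3, P4, P5, P6, P8, P9 → 7.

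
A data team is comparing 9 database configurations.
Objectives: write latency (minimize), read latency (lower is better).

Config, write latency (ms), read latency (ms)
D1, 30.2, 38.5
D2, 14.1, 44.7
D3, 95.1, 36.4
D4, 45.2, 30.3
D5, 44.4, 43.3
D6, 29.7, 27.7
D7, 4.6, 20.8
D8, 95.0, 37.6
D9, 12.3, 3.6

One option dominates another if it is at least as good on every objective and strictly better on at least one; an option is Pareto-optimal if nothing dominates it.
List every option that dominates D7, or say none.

D1: worse on write latency (30.2 vs 4.6).
D2: worse on write latency (14.1 vs 4.6).
D3: worse on write latency (95.1 vs 4.6).
D4: worse on write latency (45.2 vs 4.6).
D5: worse on write latency (44.4 vs 4.6).
D6: worse on write latency (29.7 vs 4.6).
D8: worse on write latency (95.0 vs 4.6).
D9: worse on write latency (12.3 vs 4.6).
No option dominates D7.

none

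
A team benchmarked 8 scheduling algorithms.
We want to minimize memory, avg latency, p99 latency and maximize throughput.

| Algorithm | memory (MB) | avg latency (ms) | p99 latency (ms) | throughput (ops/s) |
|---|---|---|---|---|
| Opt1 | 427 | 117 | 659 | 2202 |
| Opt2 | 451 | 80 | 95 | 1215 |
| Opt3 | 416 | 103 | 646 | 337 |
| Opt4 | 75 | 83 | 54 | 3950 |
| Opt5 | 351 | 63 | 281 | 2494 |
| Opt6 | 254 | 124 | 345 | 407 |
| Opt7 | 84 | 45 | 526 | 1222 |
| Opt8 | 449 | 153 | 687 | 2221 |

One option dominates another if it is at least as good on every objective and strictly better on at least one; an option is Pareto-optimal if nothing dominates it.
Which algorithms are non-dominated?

Opt2, Opt4, Opt5, Opt7

Opt1: dominated by Opt4 (memory 75≤427, avg latency 83≤117, p99 latency 54≤659, throughput 3950≥2202).
Opt2: not dominated.
Opt3: dominated by Opt4 (memory 75≤416, avg latency 83≤103, p99 latency 54≤646, throughput 3950≥337).
Opt4: not dominated (best memory).
Opt5: not dominated.
Opt6: dominated by Opt4 (memory 75≤254, avg latency 83≤124, p99 latency 54≤345, throughput 3950≥407).
Opt7: not dominated (best avg latency).
Opt8: dominated by Opt4 (memory 75≤449, avg latency 83≤153, p99 latency 54≤687, throughput 3950≥2221).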